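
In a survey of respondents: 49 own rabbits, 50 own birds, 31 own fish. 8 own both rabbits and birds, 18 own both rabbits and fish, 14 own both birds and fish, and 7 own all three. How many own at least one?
|A∪B∪C| = 49+50+31-8-18-14+7 = 97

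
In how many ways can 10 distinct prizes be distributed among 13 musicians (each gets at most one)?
P(13,10) = 13!/(13-10)! = 1037836800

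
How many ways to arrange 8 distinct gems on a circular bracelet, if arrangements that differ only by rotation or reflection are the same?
(8-1)!/2 = 5040/2 = 2520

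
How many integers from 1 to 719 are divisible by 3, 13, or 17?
⌊719/3⌋+⌊719/13⌋+⌊719/17⌋ - ⌊719/39⌋-⌊719/51⌋-⌊719/221⌋ + ⌊719/663⌋ = 239+55+42 - 18-14-3 + 1 = 302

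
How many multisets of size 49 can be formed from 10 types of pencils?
C(49+10-1, 10-1) = C(58, 9) = 10648873950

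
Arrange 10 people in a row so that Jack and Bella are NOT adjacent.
Total - adjacent = 10! - (10-1)!×2 = 3628800 - 725760 = 2903040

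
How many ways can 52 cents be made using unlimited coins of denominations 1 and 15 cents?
Coefficient of x^52 in 1/(1-x^1) · 1/(1-x^15). Use j coins of 15 for j = 0..⌊52/15⌋ = 3, the rest in 1s: 3 + 1 = 4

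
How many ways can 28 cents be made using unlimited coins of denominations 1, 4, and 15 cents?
Coefficient of x^28 in 1/(1-x^1) · 1/(1-x^4) · 1/(1-x^15). Case on j = number of 15-cent coins (j = 0..1); remainder r = 28 - 15j is made from {1,4} in ⌊r/4⌋+1 ways. r = 28, 13 → 8 + 4 = 12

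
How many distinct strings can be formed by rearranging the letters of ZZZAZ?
5! / (4! × 1!) = 5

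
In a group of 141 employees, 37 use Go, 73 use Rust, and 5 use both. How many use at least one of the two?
|A∪B| = |A| + |B| - |A∩B| = 37 + 73 - 5 = 105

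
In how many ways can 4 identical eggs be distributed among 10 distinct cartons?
C(4+10-1, 10-1) = C(13, 9) = 715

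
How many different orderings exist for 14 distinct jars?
14! = 87178291200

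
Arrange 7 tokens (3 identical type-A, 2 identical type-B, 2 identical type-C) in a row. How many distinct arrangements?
7! / (3! × 2! × 2!) = 210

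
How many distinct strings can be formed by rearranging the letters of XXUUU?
5! / (3! × 2!) = 10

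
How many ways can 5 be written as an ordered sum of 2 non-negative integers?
C(5+2-1, 2-1) = C(6, 1) = 6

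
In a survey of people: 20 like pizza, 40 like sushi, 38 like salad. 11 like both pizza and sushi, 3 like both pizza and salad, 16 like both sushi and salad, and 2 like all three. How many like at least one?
|A∪B∪C| = 20+40+38-11-3-16+2 = 70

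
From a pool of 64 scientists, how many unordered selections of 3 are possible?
C(64,3) = 64!/(3!×61!) = 41664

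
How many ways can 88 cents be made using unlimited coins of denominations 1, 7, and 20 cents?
Coefficient of x^88 in 1/(1-x^1) · 1/(1-x^7) · 1/(1-x^20). Case on j = number of 20-cent coins (j = 0..4); remainder r = 88 - 20j is made from {1,7} in ⌊r/7⌋+1 ways. r = 88, 68, 48, 28, 8 → 13 + 10 + 7 + 5 + 2 = 37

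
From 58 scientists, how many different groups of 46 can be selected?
C(58,46) = 58!/(46!×12!) = 891794789340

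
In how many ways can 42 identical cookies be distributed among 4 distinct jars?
C(42+4-1, 4-1) = C(45, 3) = 14190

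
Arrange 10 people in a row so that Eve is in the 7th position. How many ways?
Fix one position: (10-1)! = 362880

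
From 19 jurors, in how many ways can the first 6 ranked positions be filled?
P(19,6) = 19!/(19-6)! = 19535040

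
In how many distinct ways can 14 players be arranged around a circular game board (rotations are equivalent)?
Circular: fix one position, arrange the rest. (14-1)! = 6227020800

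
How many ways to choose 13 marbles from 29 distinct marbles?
C(29,13) = 29!/(13!×16!) = 67863915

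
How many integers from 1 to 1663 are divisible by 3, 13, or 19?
⌊1663/3⌋+⌊1663/13⌋+⌊1663/19⌋ - ⌊1663/39⌋-⌊1663/57⌋-⌊1663/247⌋ + ⌊1663/741⌋ = 554+127+87 - 42-29-6 + 2 = 693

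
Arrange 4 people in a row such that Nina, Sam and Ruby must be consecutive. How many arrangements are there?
Treat the 3 as one block: (4-3+1)! × 3! = 2 × 6 = 12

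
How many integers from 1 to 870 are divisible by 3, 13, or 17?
⌊870/3⌋+⌊870/13⌋+⌊870/17⌋ - ⌊870/39⌋-⌊870/51⌋-⌊870/221⌋ + ⌊870/663⌋ = 290+66+51 - 22-17-3 + 1 = 366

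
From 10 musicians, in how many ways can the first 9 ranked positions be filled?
P(10,9) = 10!/(10-9)! = 3628800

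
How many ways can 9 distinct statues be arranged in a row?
9! = 362880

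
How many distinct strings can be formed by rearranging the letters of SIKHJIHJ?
8! / (2! × 1! × 2! × 2! × 1!) = 5040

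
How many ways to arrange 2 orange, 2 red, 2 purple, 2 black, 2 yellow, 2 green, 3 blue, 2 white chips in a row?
17! / (2! × 2! × 2! × 2! × 2! × 2! × 3! × 2!) = 463134672000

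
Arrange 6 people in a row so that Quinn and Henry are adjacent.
Treat as block: (6-1)! × 2! = 120 × 2 = 240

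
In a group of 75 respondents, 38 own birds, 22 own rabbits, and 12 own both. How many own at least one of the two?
|A∪B| = |A| + |B| - |A∩B| = 38 + 22 - 12 = 48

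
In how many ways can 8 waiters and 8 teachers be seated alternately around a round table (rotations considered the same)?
Fix one of the waiters: (8-1)! ways for the remaining waiters, × 8! ways for the teachers = 5040 × 40320 = 203212800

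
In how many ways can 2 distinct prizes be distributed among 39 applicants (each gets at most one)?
P(39,2) = 39!/(39-2)! = 1482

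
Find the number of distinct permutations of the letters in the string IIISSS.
6! / (3! × 3!) = 20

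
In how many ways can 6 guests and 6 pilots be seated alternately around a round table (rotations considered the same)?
Fix one of the guests: (6-1)! ways for the remaining guests, × 6! ways for the pilots = 120 × 720 = 86400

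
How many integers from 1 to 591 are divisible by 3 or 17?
⌊591/3⌋ + ⌊591/17⌋ - ⌊591/51⌋ = 197 + 34 - 11 = 220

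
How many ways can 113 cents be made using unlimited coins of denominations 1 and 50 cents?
Coefficient of x^113 in 1/(1-x^1) · 1/(1-x^50). Use j coins of 50 for j = 0..⌊113/50⌋ = 2, the rest in 1s: 2 + 1 = 3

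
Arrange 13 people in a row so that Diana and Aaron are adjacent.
Treat as block: (13-1)! × 2! = 479001600 × 2 = 958003200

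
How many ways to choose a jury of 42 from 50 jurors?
C(50,42) = 50!/(42!×8!) = 536878650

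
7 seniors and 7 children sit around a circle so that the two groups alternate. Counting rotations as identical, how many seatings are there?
Fix one of the seniors: (7-1)! ways for the remaining seniors, × 7! ways for the children = 720 × 5040 = 3628800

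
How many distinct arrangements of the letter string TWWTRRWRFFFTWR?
14! / (4! × 3! × 3! × 4!) = 4204200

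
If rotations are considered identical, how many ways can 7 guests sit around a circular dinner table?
Circular: fix one position, arrange the rest. (7-1)! = 720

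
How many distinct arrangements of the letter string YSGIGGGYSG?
10! / (1! × 5! × 2! × 2!) = 7560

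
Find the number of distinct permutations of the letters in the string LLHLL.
5! / (1! × 4!) = 5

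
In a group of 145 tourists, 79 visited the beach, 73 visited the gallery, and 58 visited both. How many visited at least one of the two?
|A∪B| = |A| + |B| - |A∩B| = 79 + 73 - 58 = 94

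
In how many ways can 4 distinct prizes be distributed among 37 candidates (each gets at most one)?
P(37,4) = 37!/(37-4)! = 1585080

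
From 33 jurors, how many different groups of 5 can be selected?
C(33,5) = 33!/(5!×28!) = 237336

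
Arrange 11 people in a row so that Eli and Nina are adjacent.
Treat as block: (11-1)! × 2! = 3628800 × 2 = 7257600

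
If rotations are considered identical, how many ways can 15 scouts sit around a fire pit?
Circular: fix one position, arrange the rest. (15-1)! = 87178291200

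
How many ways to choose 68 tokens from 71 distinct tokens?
C(71,68) = 71!/(68!×3!) = 57155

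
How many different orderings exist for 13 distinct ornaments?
13! = 6227020800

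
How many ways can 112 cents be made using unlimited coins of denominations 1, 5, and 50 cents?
Coefficient of x^112 in 1/(1-x^1) · 1/(1-x^5) · 1/(1-x^50). Case on j = number of 50-cent coins (j = 0..2); remainder r = 112 - 50j is made from {1,5} in ⌊r/5⌋+1 ways. r = 112, 62, 12 → 23 + 13 + 3 = 39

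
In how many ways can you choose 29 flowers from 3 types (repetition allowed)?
C(29+3-1, 3-1) = C(31, 2) = 465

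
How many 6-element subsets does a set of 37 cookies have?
C(37,6) = 37!/(6!×31!) = 2324784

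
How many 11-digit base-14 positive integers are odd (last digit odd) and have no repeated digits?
Last∈{1,3,5,7,9,11,13}. Last=0: 0. Last nonzero: 7×12×P(12,9) = 6706022400. Total = 6706022400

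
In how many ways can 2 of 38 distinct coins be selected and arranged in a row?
P(38,2) = 38!/(38-2)! = 1406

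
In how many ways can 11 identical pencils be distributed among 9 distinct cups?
C(11+9-1, 9-1) = C(19, 8) = 75582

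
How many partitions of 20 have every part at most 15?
Let r_j(i) = number of partitions of i into parts ≤ j, for i = 0..20. r_1(i) = 1 for all i; r_j(i) = r_{j-1}(i) + r_j(i-j). Rows j = 2..15: ≤2: 1 1 2 2 3 3 4 4 5 5 6 6 7 7 8 8 9 9 10 10 11; ≤3: 1 1 2 3 4 5 7 8 10 12 14 16 19 21 24 27 30 33 37 40 44; ≤4: 1 1 2 3 5 6 9 11 15 18 23 27 34 39 47 54 64 72 84 94 108; ≤5: 1 1 2 3 5 7 10 13 18 23 30 37 47 57 70 84 101 119 141 164 192; ≤6: 1 1 2 3 5 7 11 14 20 26 35 44 58 71 90 110 136 163 199 235 282; ≤7: 1 1 2 3 5 7 11 15 21 28 38 49 65 82 105 131 164 201 248 300 364; ≤8: 1 1 2 3 5 7 11 15 22 29 40 52 70 89 116 146 186 230 288 352 434; ≤9: 1 1 2 3 5 7 11 15 22 30 41 54 73 94 123 157 201 252 318 393 488; ≤10: 1 1 2 3 5 7 11 15 22 30 42 55 75 97 128 164 212 267 340 423 530; ≤11: 1 1 2 3 5 7 11 15 22 30 42 56 76 99 131 169 219 278 355 445 560; ≤12: 1 1 2 3 5 7 11 15 22 30 42 56 77 100 133 172 224 285 366 460 582; ≤13: 1 1 2 3 5 7 11 15 22 30 42 56 77 101 134 174 227 290 373 471 597; ≤14: 1 1 2 3 5 7 11 15 22 30 42 56 77 101 135 175 229 293 378 478 608; ≤15: 1 1 2 3 5 7 11 15 22 30 42 56 77 101 135 176 230 295 381 483 615. r_15(20) = 615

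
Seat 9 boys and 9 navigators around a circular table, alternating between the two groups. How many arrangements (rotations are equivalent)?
Fix one of the boys: (9-1)! ways for the remaining boys, × 9! ways for the navigators = 40320 × 362880 = 14631321600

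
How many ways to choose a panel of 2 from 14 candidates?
C(14,2) = 14!/(2!×12!) = 91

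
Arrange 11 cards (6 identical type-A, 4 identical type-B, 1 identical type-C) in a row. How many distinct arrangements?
11! / (6! × 4! × 1!) = 2310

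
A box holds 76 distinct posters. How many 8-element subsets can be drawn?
C(76,8) = 76!/(8!×68!) = 18855883575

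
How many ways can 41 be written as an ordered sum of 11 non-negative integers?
C(41+11-1, 11-1) = C(51, 10) = 12777711870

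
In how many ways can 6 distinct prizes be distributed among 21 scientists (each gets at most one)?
P(21,6) = 21!/(21-6)! = 39070080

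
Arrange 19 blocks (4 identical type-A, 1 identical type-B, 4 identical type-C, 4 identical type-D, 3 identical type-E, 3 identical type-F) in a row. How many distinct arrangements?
19! / (4! × 1! × 4! × 4! × 3! × 3!) = 244432188000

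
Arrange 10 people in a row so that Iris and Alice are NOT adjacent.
Total - adjacent = 10! - (10-1)!×2 = 3628800 - 725760 = 2903040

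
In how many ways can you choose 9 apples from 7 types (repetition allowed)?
C(9+7-1, 7-1) = C(15, 6) = 5005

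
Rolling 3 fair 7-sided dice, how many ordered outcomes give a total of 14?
Coefficient of x^14 in (x + x² + ... + x^7)^3. By inclusion-exclusion on dice exceeding 7: Σ_j (-1)^j C(3,j)·C(14-1-7j, 2) = C(3,0)·C(13,2) - C(3,1)·C(6,2) = 1·78 - 3·15 = 33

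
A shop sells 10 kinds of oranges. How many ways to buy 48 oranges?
C(48+10-1, 10-1) = C(57, 9) = 8996462475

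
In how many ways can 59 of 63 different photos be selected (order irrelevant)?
C(63,59) = 63!/(59!×4!) = 595665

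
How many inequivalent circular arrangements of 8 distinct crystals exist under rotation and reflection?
(8-1)!/2 = 5040/2 = 2520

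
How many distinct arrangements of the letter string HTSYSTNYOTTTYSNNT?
17! / (1! × 3! × 3! × 3! × 6! × 1!) = 2287084800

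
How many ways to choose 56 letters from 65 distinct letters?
C(65,56) = 65!/(56!×9!) = 31966749880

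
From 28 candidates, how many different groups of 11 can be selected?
C(28,11) = 28!/(11!×17!) = 21474180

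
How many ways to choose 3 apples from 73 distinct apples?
C(73,3) = 73!/(3!×70!) = 62196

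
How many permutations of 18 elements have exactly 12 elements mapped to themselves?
Choose the 12 fixed points C(18,12) = 18564, derange the rest: !6 = Σ_{j=0}^{6} (-1)^j·6!/j! = 720 - 720 + 360 - 120 + 30 - 6 + 1 = 265. Product = 18564 × 265 = 4919460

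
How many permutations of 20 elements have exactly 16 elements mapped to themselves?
Choose the 16 fixed points C(20,16) = 4845, derange the rest: !4 = Σ_{j=0}^{4} (-1)^j·4!/j! = 24 - 24 + 12 - 4 + 1 = 9. Product = 4845 × 9 = 43605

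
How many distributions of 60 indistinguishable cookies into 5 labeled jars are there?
C(60+5-1, 5-1) = C(64, 4) = 635376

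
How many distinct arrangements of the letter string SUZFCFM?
7! / (1! × 1! × 1! × 2! × 1! × 1!) = 2520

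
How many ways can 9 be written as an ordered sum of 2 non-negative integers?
C(9+2-1, 2-1) = C(10, 1) = 10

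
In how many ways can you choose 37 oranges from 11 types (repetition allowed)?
C(37+11-1, 11-1) = C(47, 10) = 5178066751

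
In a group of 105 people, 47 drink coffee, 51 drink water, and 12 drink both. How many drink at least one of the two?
|A∪B| = |A| + |B| - |A∩B| = 47 + 51 - 12 = 86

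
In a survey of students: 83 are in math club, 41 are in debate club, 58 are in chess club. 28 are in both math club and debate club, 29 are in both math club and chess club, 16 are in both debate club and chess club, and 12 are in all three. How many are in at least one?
|A∪B∪C| = 83+41+58-28-29-16+12 = 121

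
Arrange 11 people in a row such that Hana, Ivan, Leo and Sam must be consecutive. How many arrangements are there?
Treat the 4 as one block: (11-4+1)! × 4! = 40320 × 24 = 967680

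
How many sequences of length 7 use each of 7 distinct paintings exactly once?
7! = 5040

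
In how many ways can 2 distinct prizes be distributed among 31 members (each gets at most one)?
P(31,2) = 31!/(31-2)! = 930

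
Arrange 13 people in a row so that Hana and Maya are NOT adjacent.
Total - adjacent = 13! - (13-1)!×2 = 6227020800 - 958003200 = 5269017600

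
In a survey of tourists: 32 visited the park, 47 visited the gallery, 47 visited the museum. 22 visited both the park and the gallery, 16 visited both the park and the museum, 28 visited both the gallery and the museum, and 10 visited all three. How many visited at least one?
|A∪B∪C| = 32+47+47-22-16-28+10 = 70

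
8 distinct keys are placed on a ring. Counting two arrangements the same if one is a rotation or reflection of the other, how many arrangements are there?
(8-1)!/2 = 5040/2 = 2520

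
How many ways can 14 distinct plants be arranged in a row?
14! = 87178291200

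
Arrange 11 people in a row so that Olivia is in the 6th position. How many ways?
Fix one position: (11-1)! = 3628800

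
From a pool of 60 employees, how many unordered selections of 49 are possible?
C(60,49) = 60!/(49!×11!) = 342700125300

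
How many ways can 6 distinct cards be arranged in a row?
6! = 720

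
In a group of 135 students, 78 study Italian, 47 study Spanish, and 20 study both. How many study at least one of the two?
|A∪B| = |A| + |B| - |A∩B| = 78 + 47 - 20 = 105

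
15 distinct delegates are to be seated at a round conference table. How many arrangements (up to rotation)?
Circular: fix one position, arrange the rest. (15-1)! = 87178291200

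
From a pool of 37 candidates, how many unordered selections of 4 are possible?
C(37,4) = 37!/(4!×33!) = 66045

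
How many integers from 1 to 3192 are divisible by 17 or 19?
⌊3192/17⌋ + ⌊3192/19⌋ - ⌊3192/323⌋ = 187 + 168 - 9 = 346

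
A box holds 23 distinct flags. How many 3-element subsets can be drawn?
C(23,3) = 23!/(3!×20!) = 1771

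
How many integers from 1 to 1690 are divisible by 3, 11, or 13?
⌊1690/3⌋+⌊1690/11⌋+⌊1690/13⌋ - ⌊1690/33⌋-⌊1690/39⌋-⌊1690/143⌋ + ⌊1690/429⌋ = 563+153+130 - 51-43-11 + 3 = 744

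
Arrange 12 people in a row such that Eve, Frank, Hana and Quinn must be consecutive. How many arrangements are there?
Treat the 4 as one block: (12-4+1)! × 4! = 362880 × 24 = 8709120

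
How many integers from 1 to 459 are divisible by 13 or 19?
⌊459/13⌋ + ⌊459/19⌋ - ⌊459/247⌋ = 35 + 24 - 1 = 58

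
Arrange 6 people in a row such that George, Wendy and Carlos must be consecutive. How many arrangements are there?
Treat the 3 as one block: (6-3+1)! × 3! = 24 × 6 = 144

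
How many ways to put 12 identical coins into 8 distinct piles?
C(12+8-1, 8-1) = C(19, 7) = 50388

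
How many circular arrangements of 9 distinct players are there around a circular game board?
Circular: fix one position, arrange the rest. (9-1)! = 40320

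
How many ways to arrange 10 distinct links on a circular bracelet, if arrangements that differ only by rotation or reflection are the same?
(10-1)!/2 = 362880/2 = 181440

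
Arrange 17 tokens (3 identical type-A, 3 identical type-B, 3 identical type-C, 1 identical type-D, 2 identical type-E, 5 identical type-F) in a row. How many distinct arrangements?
17! / (3! × 3! × 3! × 1! × 2! × 5!) = 6861254400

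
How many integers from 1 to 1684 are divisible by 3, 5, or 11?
⌊1684/3⌋+⌊1684/5⌋+⌊1684/11⌋ - ⌊1684/15⌋-⌊1684/33⌋-⌊1684/55⌋ + ⌊1684/165⌋ = 561+336+153 - 112-51-30 + 10 = 867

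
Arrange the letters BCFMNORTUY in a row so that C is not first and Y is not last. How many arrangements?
By inclusion-exclusion: 10! - 2×(10-1)! + (10-2)! = 3628800 - 725760 + 40320 = 2943360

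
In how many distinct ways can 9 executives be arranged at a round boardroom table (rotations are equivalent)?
Circular: fix one position, arrange the rest. (9-1)! = 40320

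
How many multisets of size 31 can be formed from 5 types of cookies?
C(31+5-1, 5-1) = C(35, 4) = 52360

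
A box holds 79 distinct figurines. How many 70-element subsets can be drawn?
C(79,70) = 79!/(70!×9!) = 205811513765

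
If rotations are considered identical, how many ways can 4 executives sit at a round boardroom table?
Circular: fix one position, arrange the rest. (4-1)! = 6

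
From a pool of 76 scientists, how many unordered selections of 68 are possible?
C(76,68) = 76!/(68!×8!) = 18855883575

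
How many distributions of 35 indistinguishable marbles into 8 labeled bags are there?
C(35+8-1, 8-1) = C(42, 7) = 26978328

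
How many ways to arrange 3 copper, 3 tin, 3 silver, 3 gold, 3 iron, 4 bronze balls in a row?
19! / (3! × 3! × 3! × 3! × 3! × 4!) = 651819168000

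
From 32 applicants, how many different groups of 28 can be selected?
C(32,28) = 32!/(28!×4!) = 35960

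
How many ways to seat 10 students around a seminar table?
Circular: fix one position, arrange the rest. (10-1)! = 362880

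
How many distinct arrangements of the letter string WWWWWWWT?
8! / (7! × 1!) = 8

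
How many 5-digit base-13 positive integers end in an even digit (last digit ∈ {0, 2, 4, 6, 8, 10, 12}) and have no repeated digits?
Last∈{0,2,4,6,8,10,12}. Last=0: 11880. Last nonzero: 6×11×P(11,3) = 65340. Total = 77220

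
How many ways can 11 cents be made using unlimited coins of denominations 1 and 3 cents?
Coefficient of x^11 in 1/(1-x^1) · 1/(1-x^3). Use j coins of 3 for j = 0..⌊11/3⌋ = 3, the rest in 1s: 3 + 1 = 4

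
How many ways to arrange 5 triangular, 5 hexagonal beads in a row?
10! / (5! × 5!) = 252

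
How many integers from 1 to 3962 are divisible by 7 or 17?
⌊3962/7⌋ + ⌊3962/17⌋ - ⌊3962/119⌋ = 566 + 233 - 33 = 766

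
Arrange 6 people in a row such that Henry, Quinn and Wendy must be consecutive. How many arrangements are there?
Treat the 3 as one block: (6-3+1)! × 3! = 24 × 6 = 144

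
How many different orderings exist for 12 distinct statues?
12! = 479001600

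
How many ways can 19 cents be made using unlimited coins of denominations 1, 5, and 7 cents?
Coefficient of x^19 in 1/(1-x^1) · 1/(1-x^5) · 1/(1-x^7). Case on j = number of 7-cent coins (j = 0..2); remainder r = 19 - 7j is made from {1,5} in ⌊r/5⌋+1 ways. r = 19, 12, 5 → 4 + 3 + 2 = 9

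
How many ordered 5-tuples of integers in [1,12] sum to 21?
Coefficient of x^21 in (x + x² + ... + x^12)^5. By inclusion-exclusion on dice exceeding 12: Σ_j (-1)^j C(5,j)·C(21-1-12j, 4) = C(5,0)·C(20,4) - C(5,1)·C(8,4) = 1·4845 - 5·70 = 4495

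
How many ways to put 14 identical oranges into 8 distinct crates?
C(14+8-1, 8-1) = C(21, 7) = 116280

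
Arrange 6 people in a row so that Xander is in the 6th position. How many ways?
Fix one position: (6-1)! = 120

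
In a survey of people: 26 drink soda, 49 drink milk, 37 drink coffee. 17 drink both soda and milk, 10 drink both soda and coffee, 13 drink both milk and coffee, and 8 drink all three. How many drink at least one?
|A∪B∪C| = 26+49+37-17-10-13+8 = 80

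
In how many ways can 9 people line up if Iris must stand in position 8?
Fix one position: (9-1)! = 40320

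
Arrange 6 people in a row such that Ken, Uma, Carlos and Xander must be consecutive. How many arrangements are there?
Treat the 4 as one block: (6-4+1)! × 4! = 6 × 24 = 144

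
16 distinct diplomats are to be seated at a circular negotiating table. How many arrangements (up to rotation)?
Circular: fix one position, arrange the rest. (16-1)! = 1307674368000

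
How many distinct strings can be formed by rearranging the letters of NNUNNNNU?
8! / (2! × 6!) = 28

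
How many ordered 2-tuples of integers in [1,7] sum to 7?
Coefficient of x^7 in (x + x² + ... + x^7)^2. By inclusion-exclusion on dice exceeding 7: Σ_j (-1)^j C(2,j)·C(7-1-7j, 1) = C(2,0)·C(6,1) = 1·6 = 6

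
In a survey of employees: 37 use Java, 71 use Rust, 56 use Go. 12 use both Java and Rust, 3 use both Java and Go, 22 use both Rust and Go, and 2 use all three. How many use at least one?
|A∪B∪C| = 37+71+56-12-3-22+2 = 129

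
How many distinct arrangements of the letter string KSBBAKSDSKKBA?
13! / (3! × 2! × 1! × 4! × 3!) = 3603600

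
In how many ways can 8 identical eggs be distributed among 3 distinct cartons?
C(8+3-1, 3-1) = C(10, 2) = 45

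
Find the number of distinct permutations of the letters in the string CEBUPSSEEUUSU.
13! / (4! × 3! × 1! × 3! × 1! × 1!) = 7207200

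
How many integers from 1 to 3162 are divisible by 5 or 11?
⌊3162/5⌋ + ⌊3162/11⌋ - ⌊3162/55⌋ = 632 + 287 - 57 = 862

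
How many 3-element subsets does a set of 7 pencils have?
C(7,3) = 7!/(3!×4!) = 35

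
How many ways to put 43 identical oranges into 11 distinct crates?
C(43+11-1, 11-1) = C(53, 10) = 19499099620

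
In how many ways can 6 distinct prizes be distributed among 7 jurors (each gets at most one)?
P(7,6) = 7!/(7-6)! = 5040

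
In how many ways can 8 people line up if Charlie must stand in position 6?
Fix one position: (8-1)! = 5040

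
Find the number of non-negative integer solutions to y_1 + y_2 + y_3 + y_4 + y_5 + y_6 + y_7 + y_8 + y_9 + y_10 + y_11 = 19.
C(19+11-1, 11-1) = C(29, 10) = 20030010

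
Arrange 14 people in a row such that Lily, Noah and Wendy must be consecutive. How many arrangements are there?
Treat the 3 as one block: (14-3+1)! × 3! = 479001600 × 6 = 2874009600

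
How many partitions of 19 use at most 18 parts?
By conjugation, equals partitions of 19 into parts ≤ 18. Let r_j(i) = number of partitions of i into parts ≤ j, for i = 0..19. r_1(i) = 1 for all i; r_j(i) = r_{j-1}(i) + r_j(i-j). Rows j = 2..18: ≤2: 1 1 2 2 3 3 4 4 5 5 6 6 7 7 8 8 9 9 10 10; ≤3: 1 1 2 3 4 5 7 8 10 12 14 16 19 21 24 27 30 33 37 40; ≤4: 1 1 2 3 5 6 9 11 15 18 23 27 34 39 47 54 64 72 84 94; ≤5: 1 1 2 3 5 7 10 13 18 23 30 37 47 57 70 84 101 119 141 164; ≤6: 1 1 2 3 5 7 11 14 20 26 35 44 58 71 90 110 136 163 199 235; ≤7: 1 1 2 3 5 7 11 15 21 28 38 49 65 82 105 131 164 201 248 300; ≤8: 1 1 2 3 5 7 11 15 22 29 40 52 70 89 116 146 186 230 288 352; ≤9: 1 1 2 3 5 7 11 15 22 30 41 54 73 94 123 157 201 252 318 393; ≤10: 1 1 2 3 5 7 11 15 22 30 42 55 75 97 128 164 212 267 340 423; ≤11: 1 1 2 3 5 7 11 15 22 30 42 56 76 99 131 169 219 278 355 445; ≤12: 1 1 2 3 5 7 11 15 22 30 42 56 77 100 133 172 224 285 366 460; ≤13: 1 1 2 3 5 7 11 15 22 30 42 56 77 101 134 174 227 290 373 471; ≤14: 1 1 2 3 5 7 11 15 22 30 42 56 77 101 135 175 229 293 378 478; ≤15: 1 1 2 3 5 7 11 15 22 30 42 56 77 101 135 176 230 295 381 483; ≤16: 1 1 2 3 5 7 11 15 22 30 42 56 77 101 135 176 231 296 383 486; ≤17: 1 1 2 3 5 7 11 15 22 30 42 56 77 101 135 176 231 297 384 488; ≤18: 1 1 2 3 5 7 11 15 22 30 42 56 77 101 135 176 231 297 385 489. r_18(19) = 489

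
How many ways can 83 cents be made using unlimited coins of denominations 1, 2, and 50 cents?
Coefficient of x^83 in 1/(1-x^1) · 1/(1-x^2) · 1/(1-x^50). Case on j = number of 50-cent coins (j = 0..1); remainder r = 83 - 50j is made from {1,2} in ⌊r/2⌋+1 ways. r = 83, 33 → 42 + 17 = 59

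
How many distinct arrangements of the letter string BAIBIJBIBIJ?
11! / (2! × 4! × 1! × 4!) = 34650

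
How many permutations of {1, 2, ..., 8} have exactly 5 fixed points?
Choose the 5 fixed points C(8,5) = 56, derange the rest: !3 = Σ_{j=0}^{3} (-1)^j·3!/j! = 6 - 6 + 3 - 1 = 2. Product = 56 × 2 = 112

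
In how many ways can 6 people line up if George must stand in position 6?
Fix one position: (6-1)! = 120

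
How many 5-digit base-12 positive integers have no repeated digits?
First digit: 11 choices (nonzero). Then descending: 11 × 11 × 10 × 9 × 8 = 87120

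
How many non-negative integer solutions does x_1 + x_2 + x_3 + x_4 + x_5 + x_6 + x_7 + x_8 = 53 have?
C(53+8-1, 8-1) = C(60, 7) = 386206920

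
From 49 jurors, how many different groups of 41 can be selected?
C(49,41) = 49!/(41!×8!) = 450978066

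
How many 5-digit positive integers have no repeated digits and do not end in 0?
Last digit: 9 nonzero choices. First digit: 8 (nonzero, ≠last). Middle 3: P(8,3) = 336. Total = 24192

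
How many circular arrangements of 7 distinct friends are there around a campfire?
Circular: fix one position, arrange the rest. (7-1)! = 720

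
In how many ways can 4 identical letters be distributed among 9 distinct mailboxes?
C(4+9-1, 9-1) = C(12, 8) = 495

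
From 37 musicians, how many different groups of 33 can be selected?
C(37,33) = 37!/(33!×4!) = 66045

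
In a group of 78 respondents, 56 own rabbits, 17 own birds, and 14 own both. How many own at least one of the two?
|A∪B| = |A| + |B| - |A∩B| = 56 + 17 - 14 = 59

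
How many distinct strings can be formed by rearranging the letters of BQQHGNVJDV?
10! / (1! × 1! × 1! × 1! × 1! × 1! × 2! × 2!) = 907200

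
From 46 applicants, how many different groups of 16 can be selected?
C(46,16) = 46!/(16!×30!) = 991493848554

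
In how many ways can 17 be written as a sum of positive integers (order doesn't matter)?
Pentagonal recurrence p(n) = p(n-1) + p(n-2) - p(n-5) - p(n-7) + p(n-12) + p(n-15) - ... gives p(0..16) = 1, 1, 2, 3, 5, 7, 11, 15, 22, 30, 42, 56, 77, 101, 135, 176, 231. p(17) = p(16) + p(15) - p(12) - p(10) + p(5) + p(2) = 231 + 176 - 77 - 42 + 7 + 2 = 297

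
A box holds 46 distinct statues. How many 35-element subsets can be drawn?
C(46,35) = 46!/(35!×11!) = 13340783196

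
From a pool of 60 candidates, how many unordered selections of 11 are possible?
C(60,11) = 60!/(11!×49!) = 342700125300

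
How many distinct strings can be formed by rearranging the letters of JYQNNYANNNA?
11! / (1! × 5! × 2! × 2! × 1!) = 83160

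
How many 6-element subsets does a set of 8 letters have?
C(8,6) = 8!/(6!×2!) = 28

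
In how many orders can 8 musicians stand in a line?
8! = 40320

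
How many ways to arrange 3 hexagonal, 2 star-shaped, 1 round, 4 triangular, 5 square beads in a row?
15! / (3! × 2! × 1! × 4! × 5!) = 37837800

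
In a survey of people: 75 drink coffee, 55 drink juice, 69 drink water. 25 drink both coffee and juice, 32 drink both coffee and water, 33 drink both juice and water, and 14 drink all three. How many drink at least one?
|A∪B∪C| = 75+55+69-25-32-33+14 = 123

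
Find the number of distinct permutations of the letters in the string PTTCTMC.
7! / (1! × 2! × 3! × 1!) = 420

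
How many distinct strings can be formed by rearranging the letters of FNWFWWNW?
8! / (2! × 2! × 4!) = 420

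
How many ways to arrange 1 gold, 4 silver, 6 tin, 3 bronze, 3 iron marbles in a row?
17! / (1! × 4! × 6! × 3! × 3!) = 571771200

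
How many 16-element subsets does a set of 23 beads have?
C(23,16) = 23!/(16!×7!) = 245157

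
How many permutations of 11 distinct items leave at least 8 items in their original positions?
Exactly j fixed points: C(11,j)·!(11-j); sum over j ≥ 8 (derangement numbers via !m = (m-1)·(!(m-1) + !(m-2)): !0..!3 = 1, 0, 1, 2). Σ_{j=8}^{11} C(11,j)·!(11-j) = C(11,8)·!3 + C(11,9)·!2 + C(11,10)·!1 + C(11,11)·!0 = 165·2 + 55·1 + 11·0 + 1·1 = 386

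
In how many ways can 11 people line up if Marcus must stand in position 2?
Fix one position: (11-1)! = 3628800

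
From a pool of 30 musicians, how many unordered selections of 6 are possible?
C(30,6) = 30!/(6!×24!) = 593775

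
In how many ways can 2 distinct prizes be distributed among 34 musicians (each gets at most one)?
P(34,2) = 34!/(34-2)! = 1122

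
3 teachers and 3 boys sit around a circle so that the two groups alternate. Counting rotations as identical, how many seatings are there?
Fix one of the teachers: (3-1)! ways for the remaining teachers, × 3! ways for the boys = 2 × 6 = 12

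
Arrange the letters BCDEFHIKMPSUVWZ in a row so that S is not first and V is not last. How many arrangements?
By inclusion-exclusion: 15! - 2×(15-1)! + (15-2)! = 1307674368000 - 174356582400 + 6227020800 = 1139544806400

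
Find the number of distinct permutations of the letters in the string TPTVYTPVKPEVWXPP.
16! / (1! × 1! × 1! × 3! × 3! × 1! × 5! × 1!) = 4843238400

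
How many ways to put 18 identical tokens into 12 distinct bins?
C(18+12-1, 12-1) = C(29, 11) = 34597290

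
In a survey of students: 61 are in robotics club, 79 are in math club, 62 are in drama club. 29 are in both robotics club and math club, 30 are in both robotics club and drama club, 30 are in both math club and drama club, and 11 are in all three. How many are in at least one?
|A∪B∪C| = 61+79+62-29-30-30+11 = 124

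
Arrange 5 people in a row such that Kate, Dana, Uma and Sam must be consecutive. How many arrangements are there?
Treat the 4 as one block: (5-4+1)! × 4! = 2 × 24 = 48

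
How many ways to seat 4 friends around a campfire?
Circular: fix one position, arrange the rest. (4-1)! = 6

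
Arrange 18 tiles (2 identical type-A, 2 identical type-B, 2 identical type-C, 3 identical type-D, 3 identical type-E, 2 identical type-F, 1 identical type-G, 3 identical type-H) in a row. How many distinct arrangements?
18! / (2! × 2! × 2! × 3! × 3! × 2! × 1! × 3!) = 1852538688000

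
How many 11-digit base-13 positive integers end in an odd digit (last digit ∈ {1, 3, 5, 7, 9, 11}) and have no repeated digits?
Last∈{1,3,5,7,9,11}. Last=0: 0. Last nonzero: 6×11×P(11,9) = 1317254400. Total = 1317254400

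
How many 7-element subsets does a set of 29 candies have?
C(29,7) = 29!/(7!×22!) = 1560780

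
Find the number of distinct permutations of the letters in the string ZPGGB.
5! / (1! × 1! × 2! × 1!) = 60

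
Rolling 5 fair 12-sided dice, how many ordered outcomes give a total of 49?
Coefficient of x^49 in (x + x² + ... + x^12)^5. By inclusion-exclusion on dice exceeding 12: Σ_j (-1)^j C(5,j)·C(49-1-12j, 4) = C(5,0)·C(48,4) - C(5,1)·C(36,4) + C(5,2)·C(24,4) - C(5,3)·C(12,4) = 1·194580 - 5·58905 + 10·10626 - 10·495 = 1365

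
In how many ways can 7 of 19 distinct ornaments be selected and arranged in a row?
P(19,7) = 19!/(19-7)! = 253955520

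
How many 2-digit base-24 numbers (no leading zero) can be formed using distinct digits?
First digit: 23 choices (nonzero). Then descending: 23 × 23 = 529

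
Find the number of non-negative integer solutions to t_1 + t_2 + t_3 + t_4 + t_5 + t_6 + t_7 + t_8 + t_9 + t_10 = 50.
C(50+10-1, 10-1) = C(59, 9) = 12565671261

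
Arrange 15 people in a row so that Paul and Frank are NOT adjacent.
Total - adjacent = 15! - (15-1)!×2 = 1307674368000 - 174356582400 = 1133317785600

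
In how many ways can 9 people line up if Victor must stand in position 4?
Fix one position: (9-1)! = 40320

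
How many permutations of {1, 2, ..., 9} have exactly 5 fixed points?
Choose the 5 fixed points C(9,5) = 126, derange the rest: !4 = Σ_{j=0}^{4} (-1)^j·4!/j! = 24 - 24 + 12 - 4 + 1 = 9. Product = 126 × 9 = 1134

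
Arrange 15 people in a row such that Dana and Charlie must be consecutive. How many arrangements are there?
Treat the 2 as one block: (15-2+1)! × 2! = 87178291200 × 2 = 174356582400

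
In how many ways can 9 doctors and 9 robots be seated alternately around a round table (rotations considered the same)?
Fix one of the doctors: (9-1)! ways for the remaining doctors, × 9! ways for the robots = 40320 × 362880 = 14631321600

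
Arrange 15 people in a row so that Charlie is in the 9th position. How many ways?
Fix one position: (15-1)! = 87178291200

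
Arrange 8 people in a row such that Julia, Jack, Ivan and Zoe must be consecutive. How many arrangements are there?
Treat the 4 as one block: (8-4+1)! × 4! = 120 × 24 = 2880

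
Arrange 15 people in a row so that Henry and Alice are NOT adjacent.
Total - adjacent = 15! - (15-1)!×2 = 1307674368000 - 174356582400 = 1133317785600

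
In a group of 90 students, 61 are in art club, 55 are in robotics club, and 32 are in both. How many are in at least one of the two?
|A∪B| = |A| + |B| - |A∩B| = 61 + 55 - 32 = 84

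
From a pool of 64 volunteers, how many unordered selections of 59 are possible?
C(64,59) = 64!/(59!×5!) = 7624512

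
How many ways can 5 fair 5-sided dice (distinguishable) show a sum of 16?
Coefficient of x^16 in (x + x² + ... + x^5)^5. By inclusion-exclusion on dice exceeding 5: Σ_j (-1)^j C(5,j)·C(16-1-5j, 4) = C(5,0)·C(15,4) - C(5,1)·C(10,4) + C(5,2)·C(5,4) = 1·1365 - 5·210 + 10·5 = 365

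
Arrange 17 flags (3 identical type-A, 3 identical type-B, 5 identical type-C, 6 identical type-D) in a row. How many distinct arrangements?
17! / (3! × 3! × 5! × 6!) = 114354240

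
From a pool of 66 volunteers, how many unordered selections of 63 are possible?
C(66,63) = 66!/(63!×3!) = 45760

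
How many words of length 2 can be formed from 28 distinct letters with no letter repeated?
P(28,2) = 28!/(28-2)! = 756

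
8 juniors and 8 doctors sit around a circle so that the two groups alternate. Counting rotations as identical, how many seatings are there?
Fix one of the juniors: (8-1)! ways for the remaining juniors, × 8! ways for the doctors = 5040 × 40320 = 203212800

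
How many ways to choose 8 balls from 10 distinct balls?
C(10,8) = 10!/(8!×2!) = 45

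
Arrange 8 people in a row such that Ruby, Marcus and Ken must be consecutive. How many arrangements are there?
Treat the 3 as one block: (8-3+1)! × 3! = 720 × 6 = 4320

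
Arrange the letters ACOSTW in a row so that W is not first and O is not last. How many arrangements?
By inclusion-exclusion: 6! - 2×(6-1)! + (6-2)! = 720 - 240 + 24 = 504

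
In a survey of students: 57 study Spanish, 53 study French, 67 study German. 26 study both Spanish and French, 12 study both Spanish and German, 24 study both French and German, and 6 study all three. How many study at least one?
|A∪B∪C| = 57+53+67-26-12-24+6 = 121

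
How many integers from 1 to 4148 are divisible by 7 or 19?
⌊4148/7⌋ + ⌊4148/19⌋ - ⌊4148/133⌋ = 592 + 218 - 31 = 779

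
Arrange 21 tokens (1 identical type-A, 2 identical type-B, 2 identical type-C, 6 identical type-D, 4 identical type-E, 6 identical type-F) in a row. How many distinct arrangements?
21! / (1! × 2! × 2! × 6! × 4! × 6!) = 1026615189600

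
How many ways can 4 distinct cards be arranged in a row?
4! = 24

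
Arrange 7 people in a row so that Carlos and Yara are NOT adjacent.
Total - adjacent = 7! - (7-1)!×2 = 5040 - 1440 = 3600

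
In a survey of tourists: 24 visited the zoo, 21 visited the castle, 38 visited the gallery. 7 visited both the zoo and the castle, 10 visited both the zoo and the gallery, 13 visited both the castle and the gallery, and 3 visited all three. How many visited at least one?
|A∪B∪C| = 24+21+38-7-10-13+3 = 56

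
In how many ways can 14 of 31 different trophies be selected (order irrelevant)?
C(31,14) = 31!/(14!×17!) = 265182525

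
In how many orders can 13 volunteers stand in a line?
13! = 6227020800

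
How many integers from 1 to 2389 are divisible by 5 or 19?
⌊2389/5⌋ + ⌊2389/19⌋ - ⌊2389/95⌋ = 477 + 125 - 25 = 577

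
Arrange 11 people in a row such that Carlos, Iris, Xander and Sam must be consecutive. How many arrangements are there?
Treat the 4 as one block: (11-4+1)! × 4! = 40320 × 24 = 967680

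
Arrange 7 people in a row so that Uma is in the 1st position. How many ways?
Fix one position: (7-1)! = 720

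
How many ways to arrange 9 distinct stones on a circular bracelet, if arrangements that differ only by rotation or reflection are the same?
(9-1)!/2 = 40320/2 = 20160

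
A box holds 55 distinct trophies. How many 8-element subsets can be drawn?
C(55,8) = 55!/(8!×47!) = 1217566350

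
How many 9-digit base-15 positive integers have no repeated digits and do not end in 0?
Last digit: 14 nonzero choices. First digit: 13 (nonzero, ≠last). Middle 7: P(13,7) = 8648640. Total = 1574052480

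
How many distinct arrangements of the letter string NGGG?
4! / (1! × 3!) = 4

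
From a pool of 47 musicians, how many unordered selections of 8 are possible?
C(47,8) = 47!/(8!×39!) = 314457495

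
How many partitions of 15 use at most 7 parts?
By conjugation, equals partitions of 15 into parts ≤ 7. Let r_j(i) = number of partitions of i into parts ≤ j, for i = 0..15. r_1(i) = 1 for all i; r_j(i) = r_{j-1}(i) + r_j(i-j). Rows j = 2..7: ≤2: 1 1 2 2 3 3 4 4 5 5 6 6 7 7 8 8; ≤3: 1 1 2 3 4 5 7 8 10 12 14 16 19 21 24 27; ≤4: 1 1 2 3 5 6 9 11 15 18 23 27 34 39 47 54; ≤5: 1 1 2 3 5 7 10 13 18 23 30 37 47 57 70 84; ≤6: 1 1 2 3 5 7 11 14 20 26 35 44 58 71 90 110; ≤7: 1 1 2 3 5 7 11 15 21 28 38 49 65 82 105 131. r_7(15) = 131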